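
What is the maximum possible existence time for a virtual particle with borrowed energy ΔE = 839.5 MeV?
3.920 × 10^-25 s

Using the energy-time uncertainty principle:
ΔEΔt ≥ ℏ/2

For a virtual particle borrowing energy ΔE, the maximum lifetime is:
Δt_max = ℏ/(2ΔE)

Converting energy:
ΔE = 839.5 MeV = 1.345e-10 J

Δt_max = (1.055e-34 J·s) / (2 × 1.345e-10 J)
Δt_max = 3.920e-25 s = 3.920 × 10^-25 s

Virtual particles with higher borrowed energy exist for shorter times.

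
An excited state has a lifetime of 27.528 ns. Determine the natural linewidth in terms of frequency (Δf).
2.891 MHz

Using the energy-time uncertainty principle and E = hf:
ΔEΔt ≥ ℏ/2
hΔf·Δt ≥ ℏ/2

The minimum frequency uncertainty is:
Δf = ℏ/(2hτ) = 1/(4πτ)
Δf = 1/(4π × 2.753e-08 s)
Δf = 2.891e+06 Hz = 2.891 MHz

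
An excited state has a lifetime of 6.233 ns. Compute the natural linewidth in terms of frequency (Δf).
12.767 MHz

Using the energy-time uncertainty principle and E = hf:
ΔEΔt ≥ ℏ/2
hΔf·Δt ≥ ℏ/2

The minimum frequency uncertainty is:
Δf = ℏ/(2hτ) = 1/(4πτ)
Δf = 1/(4π × 6.233e-09 s)
Δf = 1.277e+07 Hz = 12.767 MHz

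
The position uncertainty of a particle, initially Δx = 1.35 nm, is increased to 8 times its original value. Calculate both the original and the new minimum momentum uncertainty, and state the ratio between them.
Original Δp_min = 3.906 × 10^-26 kg·m/s; new Δp'_min = 4.882 × 10^-27 kg·m/s; ratio Δp'_min/Δp_min = 1/8.

From the uncertainty principle ΔxΔp ≥ ℏ/2, the minimum momentum uncertainty is Δp_min = ℏ/(2Δx).

Original (Δx = 1.35 nm = 1.350e-09 m):
Δp_min = (1.055e-34 J·s)/(2 × 1.350e-09 m) = 3.906e-26 kg·m/s

When Δx → 8Δx:
Δp'_min = ℏ/(2 × 8Δx) = (1/8) × ℏ/(2Δx) = (1/8) × Δp_min
Δp'_min = 1/8 × 3.906e-26 kg·m/s = 4.882e-27 kg·m/s

Since Δp_min ∝ 1/Δx, when Δx is increased to 8 times its original value, Δp_min decreases to 1/8 of its original value.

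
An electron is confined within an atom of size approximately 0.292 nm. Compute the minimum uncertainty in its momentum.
1.806 × 10^-25 kg·m/s

Using the Heisenberg uncertainty principle:
ΔxΔp ≥ ℏ/2

With Δx ≈ L = 2.920e-10 m (the confinement size):
Δp_min = ℏ/(2Δx)
Δp_min = (1.055e-34 J·s) / (2 × 2.920e-10 m)
Δp_min = 1.806e-25 kg·m/s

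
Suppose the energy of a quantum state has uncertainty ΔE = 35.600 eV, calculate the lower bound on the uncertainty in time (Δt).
9.245 as

Using the energy-time uncertainty principle:
ΔEΔt ≥ ℏ/2

The minimum uncertainty in time is:
Δt_min = ℏ/(2ΔE)
Δt_min = (1.055e-34 J·s) / (2 × 5.704e-18 J)
Δt_min = 9.245e-18 s = 9.245 as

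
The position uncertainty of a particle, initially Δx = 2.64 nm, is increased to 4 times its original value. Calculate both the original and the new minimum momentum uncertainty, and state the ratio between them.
Original Δp_min = 1.997 × 10^-26 kg·m/s; new Δp'_min = 4.993 × 10^-27 kg·m/s; ratio Δp'_min/Δp_min = 1/4.

From the uncertainty principle ΔxΔp ≥ ℏ/2, the minimum momentum uncertainty is Δp_min = ℏ/(2Δx).

Original (Δx = 2.64 nm = 2.640e-09 m):
Δp_min = (1.055e-34 J·s)/(2 × 2.640e-09 m) = 1.997e-26 kg·m/s

When Δx → 4Δx:
Δp'_min = ℏ/(2 × 4Δx) = (1/4) × ℏ/(2Δx) = (1/4) × Δp_min
Δp'_min = 1/4 × 1.997e-26 kg·m/s = 4.993e-27 kg·m/s

Since Δp_min ∝ 1/Δx, when Δx is increased to 4 times its original value, Δp_min decreases to 1/4 of its original value.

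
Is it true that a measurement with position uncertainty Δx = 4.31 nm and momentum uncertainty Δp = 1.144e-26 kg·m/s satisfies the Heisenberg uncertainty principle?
No, it violates the uncertainty principle (impossible measurement).

Calculate the product ΔxΔp:
ΔxΔp = (4.310e-09 m) × (1.144e-26 kg·m/s)
ΔxΔp = 4.931e-35 J·s

Compare to the minimum allowed value ℏ/2:
ℏ/2 = 5.273e-35 J·s

Since ΔxΔp = 4.931e-35 J·s < 5.273e-35 J·s = ℏ/2,
the measurement violates the uncertainty principle.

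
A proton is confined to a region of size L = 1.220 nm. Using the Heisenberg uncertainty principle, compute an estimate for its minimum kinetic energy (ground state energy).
3.485 μeV

Using the uncertainty principle to estimate ground state energy:

1. The position uncertainty is approximately the confinement size:
   Δx ≈ L = 1.220e-09 m

2. From ΔxΔp ≥ ℏ/2, the minimum momentum uncertainty is:
   Δp ≈ ℏ/(2L) = 4.322e-26 kg·m/s

3. The kinetic energy is approximately:
   KE ≈ (Δp)²/(2m) = (4.322e-26)²/(2 × 1.673e-27 kg)
   KE ≈ 5.584e-25 J = 3.485 μeV

This is an order-of-magnitude estimate of the ground state energy.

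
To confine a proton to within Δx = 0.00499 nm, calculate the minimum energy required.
208.331 meV

Localizing a particle requires giving it sufficient momentum uncertainty:

1. From uncertainty principle: Δp ≥ ℏ/(2Δx)
   Δp_min = (1.055e-34 J·s) / (2 × 4.990e-12 m)
   Δp_min = 1.057e-23 kg·m/s

2. This momentum uncertainty corresponds to kinetic energy:
   KE ≈ (Δp)²/(2m) = (1.057e-23)²/(2 × 1.673e-27 kg)
   KE = 3.338e-20 J = 208.331 meV

Tighter localization requires more energy.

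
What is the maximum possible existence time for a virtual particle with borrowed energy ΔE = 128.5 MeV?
2.561 ys

Using the energy-time uncertainty principle:
ΔEΔt ≥ ℏ/2

For a virtual particle borrowing energy ΔE, the maximum lifetime is:
Δt_max = ℏ/(2ΔE)

Converting energy:
ΔE = 128.5 MeV = 2.059e-11 J

Δt_max = (1.055e-34 J·s) / (2 × 2.059e-11 J)
Δt_max = 2.561e-24 s = 2.561 ys

Virtual particles with higher borrowed energy exist for shorter times.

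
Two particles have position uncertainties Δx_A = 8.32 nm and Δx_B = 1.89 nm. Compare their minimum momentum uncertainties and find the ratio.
Particle B has the larger minimum momentum uncertainty, by a factor of 4.40.

For each particle, the minimum momentum uncertainty is Δp_min = ℏ/(2Δx):

Particle A: Δp_A = ℏ/(2×8.320e-09 m) = 6.338e-27 kg·m/s
Particle B: Δp_B = ℏ/(2×1.890e-09 m) = 2.790e-26 kg·m/s

Ratio: Δp_B/Δp_A = 4.40

Since Δp_min ∝ 1/Δx, the particle with smaller position uncertainty (B) has larger momentum uncertainty.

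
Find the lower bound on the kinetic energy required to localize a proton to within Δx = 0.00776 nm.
86.145 meV

Localizing a particle requires giving it sufficient momentum uncertainty:

1. From uncertainty principle: Δp ≥ ℏ/(2Δx)
   Δp_min = (1.055e-34 J·s) / (2 × 7.760e-12 m)
   Δp_min = 6.795e-24 kg·m/s

2. This momentum uncertainty corresponds to kinetic energy:
   KE ≈ (Δp)²/(2m) = (6.795e-24)²/(2 × 1.673e-27 kg)
   KE = 1.380e-20 J = 86.145 meV

Tighter localization requires more energy.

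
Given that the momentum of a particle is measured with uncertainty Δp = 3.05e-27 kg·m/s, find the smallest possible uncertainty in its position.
17.288 nm

Using the Heisenberg uncertainty principle:
ΔxΔp ≥ ℏ/2

The minimum uncertainty in position is:
Δx_min = ℏ/(2Δp)
Δx_min = (1.055e-34 J·s) / (2 × 3.050e-27 kg·m/s)
Δx_min = 1.729e-08 m = 17.288 nm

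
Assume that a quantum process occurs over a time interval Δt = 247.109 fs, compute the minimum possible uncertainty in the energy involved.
1.332 meV

Using the energy-time uncertainty principle:
ΔEΔt ≥ ℏ/2

The minimum uncertainty in energy is:
ΔE_min = ℏ/(2Δt)
ΔE_min = (1.055e-34 J·s) / (2 × 2.471e-13 s)
ΔE_min = 2.134e-22 J = 1.332 meV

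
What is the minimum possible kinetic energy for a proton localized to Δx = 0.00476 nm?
228.950 meV

Localizing a particle requires giving it sufficient momentum uncertainty:

1. From uncertainty principle: Δp ≥ ℏ/(2Δx)
   Δp_min = (1.055e-34 J·s) / (2 × 4.760e-12 m)
   Δp_min = 1.108e-23 kg·m/s

2. This momentum uncertainty corresponds to kinetic energy:
   KE ≈ (Δp)²/(2m) = (1.108e-23)²/(2 × 1.673e-27 kg)
   KE = 3.668e-20 J = 228.950 meV

Tighter localization requires more energy.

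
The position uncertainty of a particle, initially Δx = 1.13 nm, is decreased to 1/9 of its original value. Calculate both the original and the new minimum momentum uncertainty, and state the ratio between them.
Original Δp_min = 4.666 × 10^-26 kg·m/s; new Δp'_min = 4.200 × 10^-25 kg·m/s; ratio Δp'_min/Δp_min = 9.

From the uncertainty principle ΔxΔp ≥ ℏ/2, the minimum momentum uncertainty is Δp_min = ℏ/(2Δx).

Original (Δx = 1.13 nm = 1.130e-09 m):
Δp_min = (1.055e-34 J·s)/(2 × 1.130e-09 m) = 4.666e-26 kg·m/s

When Δx → (1/9)Δx:
Δp'_min = ℏ/(2 × (1/9)Δx) = 9 × ℏ/(2Δx) = 9 × Δp_min
Δp'_min = 9 × 4.666e-26 kg·m/s = 4.200e-25 kg·m/s

Since Δp_min ∝ 1/Δx, when Δx is decreased to 1/9 of its original value, Δp_min increases to 9 times its original value.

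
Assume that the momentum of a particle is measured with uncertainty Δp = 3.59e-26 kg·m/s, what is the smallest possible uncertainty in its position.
1.469 nm

Using the Heisenberg uncertainty principle:
ΔxΔp ≥ ℏ/2

The minimum uncertainty in position is:
Δx_min = ℏ/(2Δp)
Δx_min = (1.055e-34 J·s) / (2 × 3.590e-26 kg·m/s)
Δx_min = 1.469e-09 m = 1.469 nm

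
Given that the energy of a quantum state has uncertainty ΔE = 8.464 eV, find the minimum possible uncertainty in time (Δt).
38.883 as

Using the energy-time uncertainty principle:
ΔEΔt ≥ ℏ/2

The minimum uncertainty in time is:
Δt_min = ℏ/(2ΔE)
Δt_min = (1.055e-34 J·s) / (2 × 1.356e-18 J)
Δt_min = 3.888e-17 s = 38.883 as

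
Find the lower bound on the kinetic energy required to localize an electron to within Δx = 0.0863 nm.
1.279 eV

Localizing a particle requires giving it sufficient momentum uncertainty:

1. From uncertainty principle: Δp ≥ ℏ/(2Δx)
   Δp_min = (1.055e-34 J·s) / (2 × 8.630e-11 m)
   Δp_min = 6.110e-25 kg·m/s

2. This momentum uncertainty corresponds to kinetic energy:
   KE ≈ (Δp)²/(2m) = (6.110e-25)²/(2 × 9.109e-31 kg)
   KE = 2.049e-19 J = 1.279 eV

Tighter localization requires more energy.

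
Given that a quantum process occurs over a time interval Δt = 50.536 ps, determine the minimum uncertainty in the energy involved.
6.512 μeV

Using the energy-time uncertainty principle:
ΔEΔt ≥ ℏ/2

The minimum uncertainty in energy is:
ΔE_min = ℏ/(2Δt)
ΔE_min = (1.055e-34 J·s) / (2 × 5.054e-11 s)
ΔE_min = 1.043e-24 J = 6.512 μeV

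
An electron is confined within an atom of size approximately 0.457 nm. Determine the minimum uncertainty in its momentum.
1.154 × 10^-25 kg·m/s

Using the Heisenberg uncertainty principle:
ΔxΔp ≥ ℏ/2

With Δx ≈ L = 4.570e-10 m (the confinement size):
Δp_min = ℏ/(2Δx)
Δp_min = (1.055e-34 J·s) / (2 × 4.570e-10 m)
Δp_min = 1.154e-25 kg·m/s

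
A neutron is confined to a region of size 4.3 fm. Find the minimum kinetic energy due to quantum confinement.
280.168 keV

Using the uncertainty principle:

1. Position uncertainty: Δx ≈ 4.300e-15 m
2. Minimum momentum uncertainty: Δp = ℏ/(2Δx) = 1.226e-20 kg·m/s
3. Minimum kinetic energy:
   KE = (Δp)²/(2m) = (1.226e-20)²/(2 × 1.675e-27 kg)
   KE = 4.489e-14 J = 280.168 keV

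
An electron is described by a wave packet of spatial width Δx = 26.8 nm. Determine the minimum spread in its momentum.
1.967 × 10^-27 kg·m/s

For a wave packet, the spatial width Δx and momentum spread Δp are related by the uncertainty principle:
ΔxΔp ≥ ℏ/2

The minimum momentum spread is:
Δp_min = ℏ/(2Δx)
Δp_min = (1.055e-34 J·s) / (2 × 2.680e-08 m)
Δp_min = 1.967e-27 kg·m/s

A wave packet cannot have both a well-defined position and well-defined momentum.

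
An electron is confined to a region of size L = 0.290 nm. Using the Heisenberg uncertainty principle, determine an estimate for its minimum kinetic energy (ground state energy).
113.257 meV

Using the uncertainty principle to estimate ground state energy:

1. The position uncertainty is approximately the confinement size:
   Δx ≈ L = 2.900e-10 m

2. From ΔxΔp ≥ ℏ/2, the minimum momentum uncertainty is:
   Δp ≈ ℏ/(2L) = 1.818e-25 kg·m/s

3. The kinetic energy is approximately:
   KE ≈ (Δp)²/(2m) = (1.818e-25)²/(2 × 9.109e-31 kg)
   KE ≈ 1.815e-20 J = 113.257 meV

This is an order-of-magnitude estimate of the ground state energy.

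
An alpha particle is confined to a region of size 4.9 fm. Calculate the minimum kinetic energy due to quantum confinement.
54.386 keV

Using the uncertainty principle:

1. Position uncertainty: Δx ≈ 4.900e-15 m
2. Minimum momentum uncertainty: Δp = ℏ/(2Δx) = 1.076e-20 kg·m/s
3. Minimum kinetic energy:
   KE = (Δp)²/(2m) = (1.076e-20)²/(2 × 6.645e-27 kg)
   KE = 8.714e-15 J = 54.386 keV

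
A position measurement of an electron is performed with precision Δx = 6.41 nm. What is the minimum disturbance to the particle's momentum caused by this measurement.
8.226 × 10^-27 kg·m/s

The uncertainty principle implies that measuring position disturbs momentum:
ΔxΔp ≥ ℏ/2

When we measure position with precision Δx, we necessarily introduce a momentum uncertainty:
Δp ≥ ℏ/(2Δx)
Δp_min = (1.055e-34 J·s) / (2 × 6.410e-09 m)
Δp_min = 8.226e-27 kg·m/s

The more precisely we measure position, the greater the momentum disturbance.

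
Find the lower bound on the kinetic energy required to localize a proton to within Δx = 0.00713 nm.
102.041 meV

Localizing a particle requires giving it sufficient momentum uncertainty:

1. From uncertainty principle: Δp ≥ ℏ/(2Δx)
   Δp_min = (1.055e-34 J·s) / (2 × 7.130e-12 m)
   Δp_min = 7.395e-24 kg·m/s

2. This momentum uncertainty corresponds to kinetic energy:
   KE ≈ (Δp)²/(2m) = (7.395e-24)²/(2 × 1.673e-27 kg)
   KE = 1.635e-20 J = 102.041 meV

Tighter localization requires more energy.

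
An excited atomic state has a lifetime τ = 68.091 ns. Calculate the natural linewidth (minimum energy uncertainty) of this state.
4.833 neV

Using the energy-time uncertainty principle:
ΔEΔt ≥ ℏ/2

The lifetime τ represents the time uncertainty Δt.
The natural linewidth (minimum energy uncertainty) is:

ΔE = ℏ/(2τ)
ΔE = (1.055e-34 J·s) / (2 × 6.809e-08 s)
ΔE = 7.744e-28 J = 4.833 neV

This natural linewidth limits the precision of spectroscopic measurements.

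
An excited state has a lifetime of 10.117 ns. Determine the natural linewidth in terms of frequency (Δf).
7.866 MHz

Using the energy-time uncertainty principle and E = hf:
ΔEΔt ≥ ℏ/2
hΔf·Δt ≥ ℏ/2

The minimum frequency uncertainty is:
Δf = ℏ/(2hτ) = 1/(4πτ)
Δf = 1/(4π × 1.012e-08 s)
Δf = 7.866e+06 Hz = 7.866 MHz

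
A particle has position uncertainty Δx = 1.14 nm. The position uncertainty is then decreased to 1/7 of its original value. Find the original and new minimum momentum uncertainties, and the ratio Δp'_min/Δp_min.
Original Δp_min = 4.625 × 10^-26 kg·m/s; new Δp'_min = 3.238 × 10^-25 kg·m/s; ratio Δp'_min/Δp_min = 7.

From the uncertainty principle ΔxΔp ≥ ℏ/2, the minimum momentum uncertainty is Δp_min = ℏ/(2Δx).

Original (Δx = 1.14 nm = 1.140e-09 m):
Δp_min = (1.055e-34 J·s)/(2 × 1.140e-09 m) = 4.625e-26 kg·m/s

When Δx → (1/7)Δx:
Δp'_min = ℏ/(2 × (1/7)Δx) = 7 × ℏ/(2Δx) = 7 × Δp_min
Δp'_min = 7 × 4.625e-26 kg·m/s = 3.238e-25 kg·m/s

Since Δp_min ∝ 1/Δx, when Δx is decreased to 1/7 of its original value, Δp_min increases to 7 times its original value.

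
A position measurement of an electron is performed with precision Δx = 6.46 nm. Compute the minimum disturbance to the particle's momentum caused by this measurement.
8.162 × 10^-27 kg·m/s

The uncertainty principle implies that measuring position disturbs momentum:
ΔxΔp ≥ ℏ/2

When we measure position with precision Δx, we necessarily introduce a momentum uncertainty:
Δp ≥ ℏ/(2Δx)
Δp_min = (1.055e-34 J·s) / (2 × 6.460e-09 m)
Δp_min = 8.162e-27 kg·m/s

The more precisely we measure position, the greater the momentum disturbance.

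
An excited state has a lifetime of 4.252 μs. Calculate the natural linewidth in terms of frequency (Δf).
18.715 kHz

Using the energy-time uncertainty principle and E = hf:
ΔEΔt ≥ ℏ/2
hΔf·Δt ≥ ℏ/2

The minimum frequency uncertainty is:
Δf = ℏ/(2hτ) = 1/(4πτ)
Δf = 1/(4π × 4.252e-06 s)
Δf = 1.872e+04 Hz = 18.715 kHz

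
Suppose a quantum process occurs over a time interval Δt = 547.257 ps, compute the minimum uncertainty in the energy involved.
601.374 neV

Using the energy-time uncertainty principle:
ΔEΔt ≥ ℏ/2

The minimum uncertainty in energy is:
ΔE_min = ℏ/(2Δt)
ΔE_min = (1.055e-34 J·s) / (2 × 5.473e-10 s)
ΔE_min = 9.635e-26 J = 601.374 neV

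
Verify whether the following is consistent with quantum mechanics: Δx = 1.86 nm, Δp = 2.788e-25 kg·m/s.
Yes, it satisfies the uncertainty principle.

Calculate the product ΔxΔp:
ΔxΔp = (1.860e-09 m) × (2.788e-25 kg·m/s)
ΔxΔp = 5.186e-34 J·s

Compare to the minimum allowed value ℏ/2:
ℏ/2 = 5.273e-35 J·s

Since ΔxΔp = 5.186e-34 J·s ≥ 5.273e-35 J·s = ℏ/2,
the measurement satisfies the uncertainty principle.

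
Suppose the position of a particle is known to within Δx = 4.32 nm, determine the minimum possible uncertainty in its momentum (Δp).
1.221 × 10^-26 kg·m/s

Using the Heisenberg uncertainty principle:
ΔxΔp ≥ ℏ/2

The minimum uncertainty in momentum is:
Δp_min = ℏ/(2Δx)
Δp_min = (1.055e-34 J·s) / (2 × 4.320e-09 m)
Δp_min = 1.221e-26 kg·m/s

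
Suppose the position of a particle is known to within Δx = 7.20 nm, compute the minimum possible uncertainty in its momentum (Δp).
7.323 × 10^-27 kg·m/s

Using the Heisenberg uncertainty principle:
ΔxΔp ≥ ℏ/2

The minimum uncertainty in momentum is:
Δp_min = ℏ/(2Δx)
Δp_min = (1.055e-34 J·s) / (2 × 7.200e-09 m)
Δp_min = 7.323e-27 kg·m/s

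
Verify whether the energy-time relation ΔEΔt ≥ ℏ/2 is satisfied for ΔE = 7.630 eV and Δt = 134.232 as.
Yes, it satisfies the uncertainty relation.

Calculate the product ΔEΔt:
ΔE = 7.630 eV = 1.222e-18 J
ΔEΔt = (1.222e-18 J) × (1.342e-16 s)
ΔEΔt = 1.641e-34 J·s

Compare to the minimum allowed value ℏ/2:
ℏ/2 = 5.273e-35 J·s

Since ΔEΔt = 1.641e-34 J·s ≥ 5.273e-35 J·s = ℏ/2,
this satisfies the uncertainty relation.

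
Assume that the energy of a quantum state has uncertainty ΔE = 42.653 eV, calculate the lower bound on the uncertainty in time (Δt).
7.716 as

Using the energy-time uncertainty principle:
ΔEΔt ≥ ℏ/2

The minimum uncertainty in time is:
Δt_min = ℏ/(2ΔE)
Δt_min = (1.055e-34 J·s) / (2 × 6.834e-18 J)
Δt_min = 7.716e-18 s = 7.716 as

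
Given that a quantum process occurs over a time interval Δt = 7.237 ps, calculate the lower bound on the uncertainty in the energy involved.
45.475 μeV

Using the energy-time uncertainty principle:
ΔEΔt ≥ ℏ/2

The minimum uncertainty in energy is:
ΔE_min = ℏ/(2Δt)
ΔE_min = (1.055e-34 J·s) / (2 × 7.237e-12 s)
ΔE_min = 7.286e-24 J = 45.475 μeV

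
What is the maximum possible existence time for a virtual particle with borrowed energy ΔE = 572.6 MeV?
5.748 × 10^-25 s

Using the energy-time uncertainty principle:
ΔEΔt ≥ ℏ/2

For a virtual particle borrowing energy ΔE, the maximum lifetime is:
Δt_max = ℏ/(2ΔE)

Converting energy:
ΔE = 572.6 MeV = 9.174e-11 J

Δt_max = (1.055e-34 J·s) / (2 × 9.174e-11 J)
Δt_max = 5.748e-25 s = 5.748 × 10^-25 s

Virtual particles with higher borrowed energy exist for shorter times.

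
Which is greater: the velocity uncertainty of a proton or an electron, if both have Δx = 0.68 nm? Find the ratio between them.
The electron has the larger minimum velocity uncertainty, by a ratio of 1836.2.

For both particles, Δp_min = ℏ/(2Δx) = 7.754e-26 kg·m/s (same for both).

The velocity uncertainty is Δv = Δp/m:
- proton: Δv = 7.754e-26 / 1.673e-27 = 4.636e+01 m/s = 46.360 m/s
- electron: Δv = 7.754e-26 / 9.109e-31 = 8.512e+04 m/s = 85.123 km/s

Ratio: 8.512e+04 / 4.636e+01 = 1836.2

The lighter particle has larger velocity uncertainty because Δv ∝ 1/m.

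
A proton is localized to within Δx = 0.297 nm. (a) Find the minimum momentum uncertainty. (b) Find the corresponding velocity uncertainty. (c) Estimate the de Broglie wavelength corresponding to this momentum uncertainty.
(a) Δp_min = 1.775 × 10^-25 kg·m/s
(b) Δv_min = 106.143 m/s
(c) λ_dB = 3.732 nm

Step-by-step:

(a) From the uncertainty principle:
Δp_min = ℏ/(2Δx) = (1.055e-34 J·s)/(2 × 2.970e-10 m) = 1.775e-25 kg·m/s

(b) The velocity uncertainty:
Δv = Δp/m = (1.775e-25 kg·m/s)/(1.673e-27 kg) = 1.061e+02 m/s = 106.143 m/s

(c) The de Broglie wavelength for this momentum:
λ = h/p = (6.626e-34 J·s)/(1.775e-25 kg·m/s) = 3.732e-09 m = 3.732 nm

Note: The de Broglie wavelength is comparable to the localization size, as expected from wave-particle duality.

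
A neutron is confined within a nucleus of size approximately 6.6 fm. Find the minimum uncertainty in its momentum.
7.989 × 10^-21 kg·m/s

Using the Heisenberg uncertainty principle:
ΔxΔp ≥ ℏ/2

With Δx ≈ L = 6.600e-15 m (the confinement size):
Δp_min = ℏ/(2Δx)
Δp_min = (1.055e-34 J·s) / (2 × 6.600e-15 m)
Δp_min = 7.989e-21 kg·m/s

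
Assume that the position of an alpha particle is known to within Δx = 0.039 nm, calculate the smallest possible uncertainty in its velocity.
203.474 m/s

Using the Heisenberg uncertainty principle and Δp = mΔv:
ΔxΔp ≥ ℏ/2
Δx(mΔv) ≥ ℏ/2

The minimum uncertainty in velocity is:
Δv_min = ℏ/(2mΔx)
Δv_min = (1.055e-34 J·s) / (2 × 6.645e-27 kg × 3.900e-11 m)
Δv_min = 2.035e+02 m/s = 203.474 m/s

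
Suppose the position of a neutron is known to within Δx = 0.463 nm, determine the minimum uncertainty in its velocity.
67.994 m/s

Using the Heisenberg uncertainty principle and Δp = mΔv:
ΔxΔp ≥ ℏ/2
Δx(mΔv) ≥ ℏ/2

The minimum uncertainty in velocity is:
Δv_min = ℏ/(2mΔx)
Δv_min = (1.055e-34 J·s) / (2 × 1.675e-27 kg × 4.630e-10 m)
Δv_min = 6.799e+01 m/s = 67.994 m/s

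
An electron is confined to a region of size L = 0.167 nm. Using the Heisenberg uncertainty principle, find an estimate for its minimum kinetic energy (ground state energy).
341.531 meV

Using the uncertainty principle to estimate ground state energy:

1. The position uncertainty is approximately the confinement size:
   Δx ≈ L = 1.670e-10 m

2. From ΔxΔp ≥ ℏ/2, the minimum momentum uncertainty is:
   Δp ≈ ℏ/(2L) = 3.157e-25 kg·m/s

3. The kinetic energy is approximately:
   KE ≈ (Δp)²/(2m) = (3.157e-25)²/(2 × 9.109e-31 kg)
   KE ≈ 5.472e-20 J = 341.531 meV

This is an order-of-magnitude estimate of the ground state energy.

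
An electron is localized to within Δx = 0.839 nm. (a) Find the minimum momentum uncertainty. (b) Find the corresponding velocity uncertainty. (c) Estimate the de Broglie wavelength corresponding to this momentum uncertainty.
(a) Δp_min = 6.285 × 10^-26 kg·m/s
(b) Δv_min = 68.991 km/s
(c) λ_dB = 10.543 nm

Step-by-step:

(a) From the uncertainty principle:
Δp_min = ℏ/(2Δx) = (1.055e-34 J·s)/(2 × 8.390e-10 m) = 6.285e-26 kg·m/s

(b) The velocity uncertainty:
Δv = Δp/m = (6.285e-26 kg·m/s)/(9.109e-31 kg) = 6.899e+04 m/s = 68.991 km/s

(c) The de Broglie wavelength for this momentum:
λ = h/p = (6.626e-34 J·s)/(6.285e-26 kg·m/s) = 1.054e-08 m = 10.543 nm

Note: The de Broglie wavelength is comparable to the localization size, as expected from wave-particle duality.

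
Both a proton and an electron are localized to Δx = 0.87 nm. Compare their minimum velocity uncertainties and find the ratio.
The electron has the larger minimum velocity uncertainty, by a ratio of 1836.2.

For both particles, Δp_min = ℏ/(2Δx) = 6.061e-26 kg·m/s (same for both).

The velocity uncertainty is Δv = Δp/m:
- proton: Δv = 6.061e-26 / 1.673e-27 = 3.624e+01 m/s = 36.235 m/s
- electron: Δv = 6.061e-26 / 9.109e-31 = 6.653e+04 m/s = 66.533 km/s

Ratio: 6.653e+04 / 3.624e+01 = 1836.2

The lighter particle has larger velocity uncertainty because Δv ∝ 1/m.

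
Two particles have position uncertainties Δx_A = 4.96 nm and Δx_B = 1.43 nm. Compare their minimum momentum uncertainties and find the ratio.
Particle B has the larger minimum momentum uncertainty, by a factor of 3.47.

For each particle, the minimum momentum uncertainty is Δp_min = ℏ/(2Δx):

Particle A: Δp_A = ℏ/(2×4.960e-09 m) = 1.063e-26 kg·m/s
Particle B: Δp_B = ℏ/(2×1.430e-09 m) = 3.687e-26 kg·m/s

Ratio: Δp_B/Δp_A = 3.47

Since Δp_min ∝ 1/Δx, the particle with smaller position uncertainty (B) has larger momentum uncertainty.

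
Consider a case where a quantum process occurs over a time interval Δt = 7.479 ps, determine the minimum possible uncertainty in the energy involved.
44.004 μeV

Using the energy-time uncertainty principle:
ΔEΔt ≥ ℏ/2

The minimum uncertainty in energy is:
ΔE_min = ℏ/(2Δt)
ΔE_min = (1.055e-34 J·s) / (2 × 7.479e-12 s)
ΔE_min = 7.050e-24 J = 44.004 μeV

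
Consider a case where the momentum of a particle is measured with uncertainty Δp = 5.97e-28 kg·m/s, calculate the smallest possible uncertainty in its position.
88.323 nm

Using the Heisenberg uncertainty principle:
ΔxΔp ≥ ℏ/2

The minimum uncertainty in position is:
Δx_min = ℏ/(2Δp)
Δx_min = (1.055e-34 J·s) / (2 × 5.970e-28 kg·m/s)
Δx_min = 8.832e-08 m = 88.323 nm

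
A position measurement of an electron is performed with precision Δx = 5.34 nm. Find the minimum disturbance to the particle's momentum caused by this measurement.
9.874 × 10^-27 kg·m/s

The uncertainty principle implies that measuring position disturbs momentum:
ΔxΔp ≥ ℏ/2

When we measure position with precision Δx, we necessarily introduce a momentum uncertainty:
Δp ≥ ℏ/(2Δx)
Δp_min = (1.055e-34 J·s) / (2 × 5.340e-09 m)
Δp_min = 9.874e-27 kg·m/s

The more precisely we measure position, the greater the momentum disturbance.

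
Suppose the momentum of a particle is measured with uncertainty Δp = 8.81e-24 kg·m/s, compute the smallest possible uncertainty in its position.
5.985 pm

Using the Heisenberg uncertainty principle:
ΔxΔp ≥ ℏ/2

The minimum uncertainty in position is:
Δx_min = ℏ/(2Δp)
Δx_min = (1.055e-34 J·s) / (2 × 8.810e-24 kg·m/s)
Δx_min = 5.985e-12 m = 5.985 pm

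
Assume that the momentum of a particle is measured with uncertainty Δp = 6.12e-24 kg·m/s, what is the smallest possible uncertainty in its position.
8.616 pm

Using the Heisenberg uncertainty principle:
ΔxΔp ≥ ℏ/2

The minimum uncertainty in position is:
Δx_min = ℏ/(2Δp)
Δx_min = (1.055e-34 J·s) / (2 × 6.120e-24 kg·m/s)
Δx_min = 8.616e-12 m = 8.616 pm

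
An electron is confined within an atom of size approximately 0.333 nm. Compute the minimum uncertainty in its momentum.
1.583 × 10^-25 kg·m/s

Using the Heisenberg uncertainty principle:
ΔxΔp ≥ ℏ/2

With Δx ≈ L = 3.330e-10 m (the confinement size):
Δp_min = ℏ/(2Δx)
Δp_min = (1.055e-34 J·s) / (2 × 3.330e-10 m)
Δp_min = 1.583e-25 kg·m/s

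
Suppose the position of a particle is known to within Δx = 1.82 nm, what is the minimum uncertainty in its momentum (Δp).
2.897 × 10^-26 kg·m/s

Using the Heisenberg uncertainty principle:
ΔxΔp ≥ ℏ/2

The minimum uncertainty in momentum is:
Δp_min = ℏ/(2Δx)
Δp_min = (1.055e-34 J·s) / (2 × 1.820e-09 m)
Δp_min = 2.897e-26 kg·m/s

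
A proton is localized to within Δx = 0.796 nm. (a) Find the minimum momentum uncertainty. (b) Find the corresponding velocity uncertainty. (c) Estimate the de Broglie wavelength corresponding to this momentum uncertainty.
(a) Δp_min = 6.624 × 10^-26 kg·m/s
(b) Δv_min = 39.604 m/s
(c) λ_dB = 10.003 nm

Step-by-step:

(a) From the uncertainty principle:
Δp_min = ℏ/(2Δx) = (1.055e-34 J·s)/(2 × 7.960e-10 m) = 6.624e-26 kg·m/s

(b) The velocity uncertainty:
Δv = Δp/m = (6.624e-26 kg·m/s)/(1.673e-27 kg) = 3.960e+01 m/s = 39.604 m/s

(c) The de Broglie wavelength for this momentum:
λ = h/p = (6.626e-34 J·s)/(6.624e-26 kg·m/s) = 1.000e-08 m = 10.003 nm

Note: The de Broglie wavelength is comparable to the localization size, as expected from wave-particle duality.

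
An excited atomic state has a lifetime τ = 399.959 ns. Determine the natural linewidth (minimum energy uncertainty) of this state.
822.849 peV

Using the energy-time uncertainty principle:
ΔEΔt ≥ ℏ/2

The lifetime τ represents the time uncertainty Δt.
The natural linewidth (minimum energy uncertainty) is:

ΔE = ℏ/(2τ)
ΔE = (1.055e-34 J·s) / (2 × 4.000e-07 s)
ΔE = 1.318e-28 J = 822.849 peV

This natural linewidth limits the precision of spectroscopic measurements.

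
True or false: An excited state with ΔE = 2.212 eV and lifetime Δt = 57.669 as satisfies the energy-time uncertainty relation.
No, it violates the uncertainty relation.

Calculate the product ΔEΔt:
ΔE = 2.212 eV = 3.544e-19 J
ΔEΔt = (3.544e-19 J) × (5.767e-17 s)
ΔEΔt = 2.044e-35 J·s

Compare to the minimum allowed value ℏ/2:
ℏ/2 = 5.273e-35 J·s

Since ΔEΔt = 2.044e-35 J·s < 5.273e-35 J·s = ℏ/2,
this violates the uncertainty relation.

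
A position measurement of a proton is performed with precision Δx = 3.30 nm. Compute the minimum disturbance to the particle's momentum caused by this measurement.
1.598 × 10^-26 kg·m/s

The uncertainty principle implies that measuring position disturbs momentum:
ΔxΔp ≥ ℏ/2

When we measure position with precision Δx, we necessarily introduce a momentum uncertainty:
Δp ≥ ℏ/(2Δx)
Δp_min = (1.055e-34 J·s) / (2 × 3.300e-09 m)
Δp_min = 1.598e-26 kg·m/s

The more precisely we measure position, the greater the momentum disturbance.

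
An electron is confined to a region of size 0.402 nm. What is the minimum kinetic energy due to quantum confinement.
58.940 meV

Using the uncertainty principle:

1. Position uncertainty: Δx ≈ 4.020e-10 m
2. Minimum momentum uncertainty: Δp = ℏ/(2Δx) = 1.312e-25 kg·m/s
3. Minimum kinetic energy:
   KE = (Δp)²/(2m) = (1.312e-25)²/(2 × 9.109e-31 kg)
   KE = 9.443e-21 J = 58.940 meV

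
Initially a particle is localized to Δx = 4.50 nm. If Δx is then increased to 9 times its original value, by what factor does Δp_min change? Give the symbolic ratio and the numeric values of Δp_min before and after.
Original Δp_min = 1.172 × 10^-26 kg·m/s; new Δp'_min = 1.302 × 10^-27 kg·m/s; ratio Δp'_min/Δp_min = 1/9.

From the uncertainty principle ΔxΔp ≥ ℏ/2, the minimum momentum uncertainty is Δp_min = ℏ/(2Δx).

Original (Δx = 4.50 nm = 4.500e-09 m):
Δp_min = (1.055e-34 J·s)/(2 × 4.500e-09 m) = 1.172e-26 kg·m/s

When Δx → 9Δx:
Δp'_min = ℏ/(2 × 9Δx) = (1/9) × ℏ/(2Δx) = (1/9) × Δp_min
Δp'_min = 1/9 × 1.172e-26 kg·m/s = 1.302e-27 kg·m/s

Since Δp_min ∝ 1/Δx, when Δx is increased to 9 times its original value, Δp_min decreases to 1/9 of its original value.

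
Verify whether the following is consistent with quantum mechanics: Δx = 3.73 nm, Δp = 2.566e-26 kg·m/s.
Yes, it satisfies the uncertainty principle.

Calculate the product ΔxΔp:
ΔxΔp = (3.730e-09 m) × (2.566e-26 kg·m/s)
ΔxΔp = 9.571e-35 J·s

Compare to the minimum allowed value ℏ/2:
ℏ/2 = 5.273e-35 J·s

Since ΔxΔp = 9.571e-35 J·s ≥ 5.273e-35 J·s = ℏ/2,
the measurement satisfies the uncertainty principle.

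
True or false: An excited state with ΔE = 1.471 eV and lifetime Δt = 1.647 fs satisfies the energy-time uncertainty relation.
Yes, it satisfies the uncertainty relation.

Calculate the product ΔEΔt:
ΔE = 1.471 eV = 2.357e-19 J
ΔEΔt = (2.357e-19 J) × (1.647e-15 s)
ΔEΔt = 3.882e-34 J·s

Compare to the minimum allowed value ℏ/2:
ℏ/2 = 5.273e-35 J·s

Since ΔEΔt = 3.882e-34 J·s ≥ 5.273e-35 J·s = ℏ/2,
this satisfies the uncertainty relation.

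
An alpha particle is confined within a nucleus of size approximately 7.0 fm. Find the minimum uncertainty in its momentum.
7.533 × 10^-21 kg·m/s

Using the Heisenberg uncertainty principle:
ΔxΔp ≥ ℏ/2

With Δx ≈ L = 7.000e-15 m (the confinement size):
Δp_min = ℏ/(2Δx)
Δp_min = (1.055e-34 J·s) / (2 × 7.000e-15 m)
Δp_min = 7.533e-21 kg·m/s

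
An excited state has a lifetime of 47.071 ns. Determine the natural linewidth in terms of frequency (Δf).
1.691 MHz

Using the energy-time uncertainty principle and E = hf:
ΔEΔt ≥ ℏ/2
hΔf·Δt ≥ ℏ/2

The minimum frequency uncertainty is:
Δf = ℏ/(2hτ) = 1/(4πτ)
Δf = 1/(4π × 4.707e-08 s)
Δf = 1.691e+06 Hz = 1.691 MHz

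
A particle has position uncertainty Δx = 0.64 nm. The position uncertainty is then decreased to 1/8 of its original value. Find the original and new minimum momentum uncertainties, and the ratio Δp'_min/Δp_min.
Original Δp_min = 8.239 × 10^-26 kg·m/s; new Δp'_min = 6.591 × 10^-25 kg·m/s; ratio Δp'_min/Δp_min = 8.

From the uncertainty principle ΔxΔp ≥ ℏ/2, the minimum momentum uncertainty is Δp_min = ℏ/(2Δx).

Original (Δx = 0.64 nm = 6.400e-10 m):
Δp_min = (1.055e-34 J·s)/(2 × 6.400e-10 m) = 8.239e-26 kg·m/s

When Δx → (1/8)Δx:
Δp'_min = ℏ/(2 × (1/8)Δx) = 8 × ℏ/(2Δx) = 8 × Δp_min
Δp'_min = 8 × 8.239e-26 kg·m/s = 6.591e-25 kg·m/s

Since Δp_min ∝ 1/Δx, when Δx is decreased to 1/8 of its original value, Δp_min increases to 8 times its original value.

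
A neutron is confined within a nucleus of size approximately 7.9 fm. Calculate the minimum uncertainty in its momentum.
6.675 × 10^-21 kg·m/s

Using the Heisenberg uncertainty principle:
ΔxΔp ≥ ℏ/2

With Δx ≈ L = 7.900e-15 m (the confinement size):
Δp_min = ℏ/(2Δx)
Δp_min = (1.055e-34 J·s) / (2 × 7.900e-15 m)
Δp_min = 6.675e-21 kg·m/s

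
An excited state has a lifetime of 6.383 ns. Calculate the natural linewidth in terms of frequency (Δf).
12.467 MHz

Using the energy-time uncertainty principle and E = hf:
ΔEΔt ≥ ℏ/2
hΔf·Δt ≥ ℏ/2

The minimum frequency uncertainty is:
Δf = ℏ/(2hτ) = 1/(4πτ)
Δf = 1/(4π × 6.383e-09 s)
Δf = 1.247e+07 Hz = 12.467 MHz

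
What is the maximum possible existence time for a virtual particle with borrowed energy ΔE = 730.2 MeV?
4.507 × 10^-25 s

Using the energy-time uncertainty principle:
ΔEΔt ≥ ℏ/2

For a virtual particle borrowing energy ΔE, the maximum lifetime is:
Δt_max = ℏ/(2ΔE)

Converting energy:
ΔE = 730.2 MeV = 1.170e-10 J

Δt_max = (1.055e-34 J·s) / (2 × 1.170e-10 J)
Δt_max = 4.507e-25 s = 4.507 × 10^-25 s

Virtual particles with higher borrowed energy exist for shorter times.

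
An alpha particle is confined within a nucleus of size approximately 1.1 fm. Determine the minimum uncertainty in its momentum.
4.794 × 10^-20 kg·m/s

Using the Heisenberg uncertainty principle:
ΔxΔp ≥ ℏ/2

With Δx ≈ L = 1.100e-15 m (the confinement size):
Δp_min = ℏ/(2Δx)
Δp_min = (1.055e-34 J·s) / (2 × 1.100e-15 m)
Δp_min = 4.794e-20 kg·m/s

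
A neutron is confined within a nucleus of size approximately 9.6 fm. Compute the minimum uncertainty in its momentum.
5.493 × 10^-21 kg·m/s

Using the Heisenberg uncertainty principle:
ΔxΔp ≥ ℏ/2

With Δx ≈ L = 9.600e-15 m (the confinement size):
Δp_min = ℏ/(2Δx)
Δp_min = (1.055e-34 J·s) / (2 × 9.600e-15 m)
Δp_min = 5.493e-21 kg·m/s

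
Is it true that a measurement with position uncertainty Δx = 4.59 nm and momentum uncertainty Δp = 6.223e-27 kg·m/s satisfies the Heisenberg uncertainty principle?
No, it violates the uncertainty principle (impossible measurement).

Calculate the product ΔxΔp:
ΔxΔp = (4.590e-09 m) × (6.223e-27 kg·m/s)
ΔxΔp = 2.856e-35 J·s

Compare to the minimum allowed value ℏ/2:
ℏ/2 = 5.273e-35 J·s

Since ΔxΔp = 2.856e-35 J·s < 5.273e-35 J·s = ℏ/2,
the measurement violates the uncertainty principle.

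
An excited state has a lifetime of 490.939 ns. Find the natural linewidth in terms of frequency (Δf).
162.092 kHz

Using the energy-time uncertainty principle and E = hf:
ΔEΔt ≥ ℏ/2
hΔf·Δt ≥ ℏ/2

The minimum frequency uncertainty is:
Δf = ℏ/(2hτ) = 1/(4πτ)
Δf = 1/(4π × 4.909e-07 s)
Δf = 1.621e+05 Hz = 162.092 kHz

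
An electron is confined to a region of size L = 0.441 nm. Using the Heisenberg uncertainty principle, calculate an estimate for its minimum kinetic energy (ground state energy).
48.976 meV

Using the uncertainty principle to estimate ground state energy:

1. The position uncertainty is approximately the confinement size:
   Δx ≈ L = 4.410e-10 m

2. From ΔxΔp ≥ ℏ/2, the minimum momentum uncertainty is:
   Δp ≈ ℏ/(2L) = 1.196e-25 kg·m/s

3. The kinetic energy is approximately:
   KE ≈ (Δp)²/(2m) = (1.196e-25)²/(2 × 9.109e-31 kg)
   KE ≈ 7.847e-21 J = 48.976 meV

This is an order-of-magnitude estimate of the ground state energy.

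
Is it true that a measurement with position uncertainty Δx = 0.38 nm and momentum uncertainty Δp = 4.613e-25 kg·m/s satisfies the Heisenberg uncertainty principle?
Yes, it satisfies the uncertainty principle.

Calculate the product ΔxΔp:
ΔxΔp = (3.800e-10 m) × (4.613e-25 kg·m/s)
ΔxΔp = 1.753e-34 J·s

Compare to the minimum allowed value ℏ/2:
ℏ/2 = 5.273e-35 J·s

Since ΔxΔp = 1.753e-34 J·s ≥ 5.273e-35 J·s = ℏ/2,
the measurement satisfies the uncertainty principle.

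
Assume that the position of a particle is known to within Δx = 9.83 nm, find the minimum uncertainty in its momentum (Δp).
5.364 × 10^-27 kg·m/s

Using the Heisenberg uncertainty principle:
ΔxΔp ≥ ℏ/2

The minimum uncertainty in momentum is:
Δp_min = ℏ/(2Δx)
Δp_min = (1.055e-34 J·s) / (2 × 9.830e-09 m)
Δp_min = 5.364e-27 kg·m/s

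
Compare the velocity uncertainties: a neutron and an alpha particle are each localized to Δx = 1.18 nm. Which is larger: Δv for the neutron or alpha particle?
The neutron has the larger minimum velocity uncertainty, by a ratio of 4.0.

For both particles, Δp_min = ℏ/(2Δx) = 4.469e-26 kg·m/s (same for both).

The velocity uncertainty is Δv = Δp/m:
- neutron: Δv = 4.469e-26 / 1.675e-27 = 2.668e+01 m/s = 26.679 m/s
- alpha particle: Δv = 4.469e-26 / 6.645e-27 = 6.725e+00 m/s = 6.725 m/s

Ratio: 2.668e+01 / 6.725e+00 = 4.0

The lighter particle has larger velocity uncertainty because Δv ∝ 1/m.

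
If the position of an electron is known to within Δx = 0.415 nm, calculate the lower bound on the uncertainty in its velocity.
139.479 km/s

Using the Heisenberg uncertainty principle and Δp = mΔv:
ΔxΔp ≥ ℏ/2
Δx(mΔv) ≥ ℏ/2

The minimum uncertainty in velocity is:
Δv_min = ℏ/(2mΔx)
Δv_min = (1.055e-34 J·s) / (2 × 9.109e-31 kg × 4.150e-10 m)
Δv_min = 1.395e+05 m/s = 139.479 km/s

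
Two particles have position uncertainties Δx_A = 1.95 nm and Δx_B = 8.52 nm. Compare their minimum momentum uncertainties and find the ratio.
Particle A has the larger minimum momentum uncertainty, by a factor of 4.37.

For each particle, the minimum momentum uncertainty is Δp_min = ℏ/(2Δx):

Particle A: Δp_A = ℏ/(2×1.950e-09 m) = 2.704e-26 kg·m/s
Particle B: Δp_B = ℏ/(2×8.520e-09 m) = 6.189e-27 kg·m/s

Ratio: Δp_A/Δp_B = 4.37

Since Δp_min ∝ 1/Δx, the particle with smaller position uncertainty (A) has larger momentum uncertainty.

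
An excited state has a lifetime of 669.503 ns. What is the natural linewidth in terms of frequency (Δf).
118.861 kHz

Using the energy-time uncertainty principle and E = hf:
ΔEΔt ≥ ℏ/2
hΔf·Δt ≥ ℏ/2

The minimum frequency uncertainty is:
Δf = ℏ/(2hτ) = 1/(4πτ)
Δf = 1/(4π × 6.695e-07 s)
Δf = 1.189e+05 Hz = 118.861 kHz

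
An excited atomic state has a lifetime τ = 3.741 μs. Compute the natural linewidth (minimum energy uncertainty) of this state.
87.973 peV

Using the energy-time uncertainty principle:
ΔEΔt ≥ ℏ/2

The lifetime τ represents the time uncertainty Δt.
The natural linewidth (minimum energy uncertainty) is:

ΔE = ℏ/(2τ)
ΔE = (1.055e-34 J·s) / (2 × 3.741e-06 s)
ΔE = 1.409e-29 J = 87.973 peV

This natural linewidth limits the precision of spectroscopic measurements.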